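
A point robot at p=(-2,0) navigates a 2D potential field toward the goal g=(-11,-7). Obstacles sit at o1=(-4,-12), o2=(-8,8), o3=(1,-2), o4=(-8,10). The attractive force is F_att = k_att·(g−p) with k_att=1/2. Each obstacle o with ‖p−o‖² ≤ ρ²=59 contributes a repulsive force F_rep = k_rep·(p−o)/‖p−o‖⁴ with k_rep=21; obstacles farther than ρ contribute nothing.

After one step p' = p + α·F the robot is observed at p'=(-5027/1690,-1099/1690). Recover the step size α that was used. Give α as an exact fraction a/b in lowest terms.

F_att = 1/2·(g−p) = 1/2·(-9,-7) = (-4.5000,-3.5000)
o1: d²=148 > ρ²=59 → inactive
o2: d²=100 > ρ²=59 → inactive
o3: d²=13 ≤ ρ²=59; F_rep = 21·(-3,2)/13² = (-0.3728,0.2485)
o4: d²=136 > ρ²=59 → inactive
F = F_att + ΣF_rep = (-4.8728,-3.2515)
Δp = p'−p = (-0.9746,-0.6503); α = Δx/Fx = (-1647/1690) / (-1647/338) = 1/5
check: Δy/Fy = (-1099/1690) / (-1099/338) = 1/5 ✓

α = 1/5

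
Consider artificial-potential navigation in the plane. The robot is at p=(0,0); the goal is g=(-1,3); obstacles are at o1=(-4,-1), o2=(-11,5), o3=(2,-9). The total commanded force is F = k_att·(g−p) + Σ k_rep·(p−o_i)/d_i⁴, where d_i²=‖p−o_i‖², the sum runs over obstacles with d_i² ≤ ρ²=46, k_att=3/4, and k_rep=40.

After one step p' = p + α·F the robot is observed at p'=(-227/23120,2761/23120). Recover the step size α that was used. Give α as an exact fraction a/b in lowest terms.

F_att = 3/4·(g−p) = 3/4·(-1,3) = (-0.7500,2.2500)
o1: d²=17 ≤ ρ²=46; F_rep = 40·(4,1)/17² = (0.5536,0.1384)
o2: d²=146 > ρ²=46 → inactive
o3: d²=85 > ρ²=46 → inactive
F = F_att + ΣF_rep = (-0.1964,2.3884)
Δp = p'−p = (-0.0098,0.1194); α = Δx/Fx = (-227/23120) / (-227/1156) = 1/20
check: Δy/Fy = (2761/23120) / (2761/1156) = 1/20 ✓

α = 1/20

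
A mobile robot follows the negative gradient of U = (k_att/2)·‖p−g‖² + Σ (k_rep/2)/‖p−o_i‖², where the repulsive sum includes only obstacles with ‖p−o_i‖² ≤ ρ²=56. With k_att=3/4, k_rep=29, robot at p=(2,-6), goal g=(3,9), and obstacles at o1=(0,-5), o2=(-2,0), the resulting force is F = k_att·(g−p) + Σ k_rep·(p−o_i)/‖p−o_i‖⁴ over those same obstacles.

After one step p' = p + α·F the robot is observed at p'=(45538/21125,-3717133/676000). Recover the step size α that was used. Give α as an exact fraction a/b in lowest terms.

α = 1/20

F_att = 3/4·(g−p) = 3/4·(1,15) = (0.7500,11.2500)
o1: d²=5 ≤ ρ²=56; F_rep = 29·(2,-1)/5² = (2.3200,-1.1600)
o2: d²=52 ≤ ρ²=56; F_rep = 29·(4,-6)/52² = (0.0429,-0.0643)
F = F_att + ΣF_rep = (3.1129,10.0257)
Δp = p'−p = (0.1556,0.5013); α = Δx/Fx = (3288/21125) / (13152/4225) = 1/20
check: Δy/Fy = (338867/676000) / (338867/33800) = 1/20 ✓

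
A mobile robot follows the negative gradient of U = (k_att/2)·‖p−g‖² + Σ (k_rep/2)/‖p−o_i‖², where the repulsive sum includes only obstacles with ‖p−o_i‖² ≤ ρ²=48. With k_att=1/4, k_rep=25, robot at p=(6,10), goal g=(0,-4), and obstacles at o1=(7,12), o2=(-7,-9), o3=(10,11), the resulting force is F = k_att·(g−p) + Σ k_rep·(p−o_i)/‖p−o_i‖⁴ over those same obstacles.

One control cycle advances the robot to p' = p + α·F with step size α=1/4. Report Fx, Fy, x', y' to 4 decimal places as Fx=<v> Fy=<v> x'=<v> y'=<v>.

F_att = 1/4·(g−p) = 1/4·(-6,-14) = (-1.5000,-3.5000)
o1: d²=5 ≤ ρ²=48; F_rep = 25·(-1,-2)/5² = (-1.0000,-2.0000)
o2: d²=530 > ρ²=48 → inactive
o3: d²=17 ≤ ρ²=48; F_rep = 25·(-4,-1)/17² = (-0.3460,-0.0865)
F = F_att + ΣF_rep = (-2.8460,-5.5865)
p' = p + 1/4·F = (5.2885,8.6034)

Fx=-2.8460 Fy=-5.5865 x'=5.2885 y'=8.6034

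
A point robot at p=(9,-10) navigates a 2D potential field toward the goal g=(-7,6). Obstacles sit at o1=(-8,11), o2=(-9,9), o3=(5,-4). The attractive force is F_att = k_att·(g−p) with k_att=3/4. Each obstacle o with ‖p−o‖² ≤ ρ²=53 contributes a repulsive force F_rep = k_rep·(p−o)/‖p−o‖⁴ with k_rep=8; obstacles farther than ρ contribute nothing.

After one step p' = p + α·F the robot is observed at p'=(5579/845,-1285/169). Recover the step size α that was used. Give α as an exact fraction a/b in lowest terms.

F_att = 3/4·(g−p) = 3/4·(-16,16) = (-12.0000,12.0000)
o1: d²=730 > ρ²=53 → inactive
o2: d²=685 > ρ²=53 → inactive
o3: d²=52 ≤ ρ²=53; F_rep = 8·(4,-6)/52² = (0.0118,-0.0178)
F = F_att + ΣF_rep = (-11.9882,11.9822)
Δp = p'−p = (-2.3976,2.3964); α = Δx/Fx = (-2026/845) / (-2026/169) = 1/5
check: Δy/Fy = (405/169) / (2025/169) = 1/5 ✓

α = 1/5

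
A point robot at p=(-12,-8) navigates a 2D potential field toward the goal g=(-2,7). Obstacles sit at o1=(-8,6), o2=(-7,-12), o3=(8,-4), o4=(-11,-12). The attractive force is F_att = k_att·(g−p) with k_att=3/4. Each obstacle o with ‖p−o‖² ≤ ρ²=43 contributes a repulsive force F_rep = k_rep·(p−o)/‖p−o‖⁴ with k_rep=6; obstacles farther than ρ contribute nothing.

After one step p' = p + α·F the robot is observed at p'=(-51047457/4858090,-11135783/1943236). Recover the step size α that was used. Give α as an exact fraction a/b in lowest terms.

F_att = 3/4·(g−p) = 3/4·(10,15) = (7.5000,11.2500)
o1: d²=212 > ρ²=43 → inactive
o2: d²=41 ≤ ρ²=43; F_rep = 6·(-5,4)/41² = (-0.0178,0.0143)
o3: d²=416 > ρ²=43 → inactive
o4: d²=17 ≤ ρ²=43; F_rep = 6·(-1,4)/17² = (-0.0208,0.0830)
F = F_att + ΣF_rep = (7.4614,11.3473)
Δp = p'−p = (1.4923,2.2695); α = Δx/Fx = (7249623/4858090) / (7249623/971618) = 1/5
check: Δy/Fy = (4410105/1943236) / (22050525/1943236) = 1/5 ✓

α = 1/5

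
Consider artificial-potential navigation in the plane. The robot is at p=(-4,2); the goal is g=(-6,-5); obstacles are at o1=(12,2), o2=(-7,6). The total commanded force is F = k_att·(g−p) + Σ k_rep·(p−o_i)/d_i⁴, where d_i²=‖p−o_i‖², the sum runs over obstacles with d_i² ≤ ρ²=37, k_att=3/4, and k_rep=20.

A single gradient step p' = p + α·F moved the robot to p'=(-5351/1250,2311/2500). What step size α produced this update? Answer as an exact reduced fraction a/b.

F_att = 3/4·(g−p) = 3/4·(-2,-7) = (-1.5000,-5.2500)
o1: d²=256 > ρ²=37 → inactive
o2: d²=25 ≤ ρ²=37; F_rep = 20·(3,-4)/25² = (0.0960,-0.1280)
F = F_att + ΣF_rep = (-1.4040,-5.3780)
Δp = p'−p = (-0.2808,-1.0756); α = Δx/Fx = (-351/1250) / (-351/250) = 1/5
check: Δy/Fy = (-2689/2500) / (-2689/500) = 1/5 ✓

α = 1/5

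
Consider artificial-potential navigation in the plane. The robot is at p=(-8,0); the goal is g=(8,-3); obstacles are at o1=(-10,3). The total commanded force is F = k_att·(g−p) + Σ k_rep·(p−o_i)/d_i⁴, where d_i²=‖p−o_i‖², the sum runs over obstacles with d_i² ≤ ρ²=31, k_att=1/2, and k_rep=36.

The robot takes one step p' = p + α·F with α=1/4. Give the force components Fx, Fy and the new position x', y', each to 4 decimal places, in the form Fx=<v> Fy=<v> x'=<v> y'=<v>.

F_att = 1/2·(g−p) = 1/2·(16,-3) = (8.0000,-1.5000)
o1: d²=13 ≤ ρ²=31; F_rep = 36·(2,-3)/13² = (0.4260,-0.6391)
F = F_att + ΣF_rep = (8.4260,-2.1391)
p' = p + 1/4·F = (-5.8935,-0.5348)

Fx=8.4260 Fy=-2.1391 x'=-5.8935 y'=-0.5348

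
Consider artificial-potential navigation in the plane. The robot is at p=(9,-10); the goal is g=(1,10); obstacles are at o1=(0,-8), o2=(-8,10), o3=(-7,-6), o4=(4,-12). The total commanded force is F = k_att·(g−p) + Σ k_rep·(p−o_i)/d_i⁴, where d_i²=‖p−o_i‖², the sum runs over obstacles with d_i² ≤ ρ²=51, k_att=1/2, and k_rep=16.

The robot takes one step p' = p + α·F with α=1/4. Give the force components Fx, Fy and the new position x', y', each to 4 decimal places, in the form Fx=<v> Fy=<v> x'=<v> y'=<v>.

Fx=-3.9049 Fy=10.0380 x'=8.0238 y'=-7.4905

F_att = 1/2·(g−p) = 1/2·(-8,20) = (-4.0000,10.0000)
o1: d²=85 > ρ²=51 → inactive
o2: d²=689 > ρ²=51 → inactive
o3: d²=272 > ρ²=51 → inactive
o4: d²=29 ≤ ρ²=51; F_rep = 16·(5,2)/29² = (0.0951,0.0380)
F = F_att + ΣF_rep = (-3.9049,10.0380)
p' = p + 1/4·F = (8.0238,-7.4905)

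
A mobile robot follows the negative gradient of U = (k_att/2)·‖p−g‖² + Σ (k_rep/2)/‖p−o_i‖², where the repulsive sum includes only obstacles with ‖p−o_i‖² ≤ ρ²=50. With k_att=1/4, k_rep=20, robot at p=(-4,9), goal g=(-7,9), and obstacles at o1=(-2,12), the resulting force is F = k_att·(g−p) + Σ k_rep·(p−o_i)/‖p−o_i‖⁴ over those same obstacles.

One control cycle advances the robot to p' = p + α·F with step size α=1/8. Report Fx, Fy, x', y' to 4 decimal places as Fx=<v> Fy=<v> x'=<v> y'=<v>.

Fx=-0.9867 Fy=-0.3550 x'=-4.1233 y'=8.9556

F_att = 1/4·(g−p) = 1/4·(-3,0) = (-0.7500,0.0000)
o1: d²=13 ≤ ρ²=50; F_rep = 20·(-2,-3)/13² = (-0.2367,-0.3550)
F = F_att + ΣF_rep = (-0.9867,-0.3550)
p' = p + 1/8·F = (-4.1233,8.9556)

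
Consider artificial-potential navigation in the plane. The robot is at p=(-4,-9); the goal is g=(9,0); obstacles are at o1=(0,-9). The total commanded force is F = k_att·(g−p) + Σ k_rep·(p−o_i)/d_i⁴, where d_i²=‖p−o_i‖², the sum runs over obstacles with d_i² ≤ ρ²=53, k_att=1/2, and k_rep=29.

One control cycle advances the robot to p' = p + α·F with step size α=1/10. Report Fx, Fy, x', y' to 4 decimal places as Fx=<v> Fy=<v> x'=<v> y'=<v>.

F_att = 1/2·(g−p) = 1/2·(13,9) = (6.5000,4.5000)
o1: d²=16 ≤ ρ²=53; F_rep = 29·(-4,0)/16² = (-0.4531,0.0000)
F = F_att + ΣF_rep = (6.0469,4.5000)
p' = p + 1/10·F = (-3.3953,-8.5500)

Fx=6.0469 Fy=4.5000 x'=-3.3953 y'=-8.5500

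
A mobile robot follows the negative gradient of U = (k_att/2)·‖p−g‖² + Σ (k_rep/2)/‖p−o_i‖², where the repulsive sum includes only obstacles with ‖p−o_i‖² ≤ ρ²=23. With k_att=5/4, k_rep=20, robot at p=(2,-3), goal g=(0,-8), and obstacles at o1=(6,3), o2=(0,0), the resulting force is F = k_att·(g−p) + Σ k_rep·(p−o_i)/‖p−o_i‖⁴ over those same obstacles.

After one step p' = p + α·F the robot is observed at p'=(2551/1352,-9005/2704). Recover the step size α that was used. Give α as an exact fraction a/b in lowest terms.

F_att = 5/4·(g−p) = 5/4·(-2,-5) = (-2.5000,-6.2500)
o1: d²=52 > ρ²=23 → inactive
o2: d²=13 ≤ ρ²=23; F_rep = 20·(2,-3)/13² = (0.2367,-0.3550)
F = F_att + ΣF_rep = (-2.2633,-6.6050)
Δp = p'−p = (-0.1132,-0.3303); α = Δx/Fx = (-153/1352) / (-765/338) = 1/20
check: Δy/Fy = (-893/2704) / (-4465/676) = 1/20 ✓

α = 1/20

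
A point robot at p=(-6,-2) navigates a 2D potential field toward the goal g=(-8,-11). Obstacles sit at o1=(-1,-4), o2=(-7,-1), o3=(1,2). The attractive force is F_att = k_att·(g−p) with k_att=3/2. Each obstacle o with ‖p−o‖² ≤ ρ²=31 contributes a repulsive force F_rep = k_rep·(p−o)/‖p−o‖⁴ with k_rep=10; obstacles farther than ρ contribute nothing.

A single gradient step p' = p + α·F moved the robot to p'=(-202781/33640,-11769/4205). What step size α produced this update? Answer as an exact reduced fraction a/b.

α = 1/20

F_att = 3/2·(g−p) = 3/2·(-2,-9) = (-3.0000,-13.5000)
o1: d²=29 ≤ ρ²=31; F_rep = 10·(-5,2)/29² = (-0.0595,0.0238)
o2: d²=2 ≤ ρ²=31; F_rep = 10·(1,-1)/2² = (2.5000,-2.5000)
o3: d²=65 > ρ²=31 → inactive
F = F_att + ΣF_rep = (-0.5595,-15.9762)
Δp = p'−p = (-0.0280,-0.7988); α = Δx/Fx = (-941/33640) / (-941/1682) = 1/20
check: Δy/Fy = (-3359/4205) / (-13436/841) = 1/20 ✓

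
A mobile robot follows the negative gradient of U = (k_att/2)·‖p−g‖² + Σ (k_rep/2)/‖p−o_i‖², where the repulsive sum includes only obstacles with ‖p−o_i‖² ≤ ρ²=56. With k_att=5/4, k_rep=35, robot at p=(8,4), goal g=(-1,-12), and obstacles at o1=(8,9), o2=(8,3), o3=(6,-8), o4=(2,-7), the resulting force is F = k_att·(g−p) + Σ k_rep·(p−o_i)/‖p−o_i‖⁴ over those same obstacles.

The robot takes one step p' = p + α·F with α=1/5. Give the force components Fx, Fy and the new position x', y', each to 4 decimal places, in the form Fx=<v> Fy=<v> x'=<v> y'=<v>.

Fx=-11.2500 Fy=14.7200 x'=5.7500 y'=6.9440

F_att = 5/4·(g−p) = 5/4·(-9,-16) = (-11.2500,-20.0000)
o1: d²=25 ≤ ρ²=56; F_rep = 35·(0,-5)/25² = (0.0000,-0.2800)
o2: d²=1 ≤ ρ²=56; F_rep = 35·(0,1)/1² = (0.0000,35.0000)
o3: d²=148 > ρ²=56 → inactive
o4: d²=157 > ρ²=56 → inactive
F = F_att + ΣF_rep = (-11.2500,14.7200)
p' = p + 1/5·F = (5.7500,6.9440)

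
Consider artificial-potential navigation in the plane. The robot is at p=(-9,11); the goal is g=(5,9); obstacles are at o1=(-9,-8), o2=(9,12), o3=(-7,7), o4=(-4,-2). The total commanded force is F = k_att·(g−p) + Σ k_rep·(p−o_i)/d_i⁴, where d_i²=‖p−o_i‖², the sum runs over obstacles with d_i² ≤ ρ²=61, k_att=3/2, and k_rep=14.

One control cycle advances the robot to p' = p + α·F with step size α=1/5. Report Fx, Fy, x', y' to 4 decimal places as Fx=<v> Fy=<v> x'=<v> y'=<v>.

F_att = 3/2·(g−p) = 3/2·(14,-2) = (21.0000,-3.0000)
o1: d²=361 > ρ²=61 → inactive
o2: d²=325 > ρ²=61 → inactive
o3: d²=20 ≤ ρ²=61; F_rep = 14·(-2,4)/20² = (-0.0700,0.1400)
o4: d²=194 > ρ²=61 → inactive
F = F_att + ΣF_rep = (20.9300,-2.8600)
p' = p + 1/5·F = (-4.8140,10.4280)

Fx=20.9300 Fy=-2.8600 x'=-4.8140 y'=10.4280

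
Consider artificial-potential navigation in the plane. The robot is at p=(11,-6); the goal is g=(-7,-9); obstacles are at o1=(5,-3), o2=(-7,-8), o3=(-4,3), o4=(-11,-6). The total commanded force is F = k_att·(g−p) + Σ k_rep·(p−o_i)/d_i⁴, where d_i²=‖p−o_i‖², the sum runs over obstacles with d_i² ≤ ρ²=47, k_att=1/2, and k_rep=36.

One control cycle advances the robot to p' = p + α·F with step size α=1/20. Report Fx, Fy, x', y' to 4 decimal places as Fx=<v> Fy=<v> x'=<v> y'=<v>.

F_att = 1/2·(g−p) = 1/2·(-18,-3) = (-9.0000,-1.5000)
o1: d²=45 ≤ ρ²=47; F_rep = 36·(6,-3)/45² = (0.1067,-0.0533)
o2: d²=328 > ρ²=47 → inactive
o3: d²=306 > ρ²=47 → inactive
o4: d²=484 > ρ²=47 → inactive
F = F_att + ΣF_rep = (-8.8933,-1.5533)
p' = p + 1/20·F = (10.5553,-6.0777)

Fx=-8.8933 Fy=-1.5533 x'=10.5553 y'=-6.0777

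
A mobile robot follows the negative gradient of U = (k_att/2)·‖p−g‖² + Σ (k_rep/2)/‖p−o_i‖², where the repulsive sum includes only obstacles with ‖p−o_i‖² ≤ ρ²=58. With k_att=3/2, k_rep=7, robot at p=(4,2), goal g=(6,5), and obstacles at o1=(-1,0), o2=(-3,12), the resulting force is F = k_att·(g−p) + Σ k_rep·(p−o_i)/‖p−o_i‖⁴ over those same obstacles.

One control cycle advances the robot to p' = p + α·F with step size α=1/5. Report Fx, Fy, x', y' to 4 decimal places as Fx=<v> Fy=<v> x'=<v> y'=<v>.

Fx=3.0416 Fy=4.5166 x'=4.6083 y'=2.9033

F_att = 3/2·(g−p) = 3/2·(2,3) = (3.0000,4.5000)
o1: d²=29 ≤ ρ²=58; F_rep = 7·(5,2)/29² = (0.0416,0.0166)
o2: d²=149 > ρ²=58 → inactive
F = F_att + ΣF_rep = (3.0416,4.5166)
p' = p + 1/5·F = (4.6083,2.9033)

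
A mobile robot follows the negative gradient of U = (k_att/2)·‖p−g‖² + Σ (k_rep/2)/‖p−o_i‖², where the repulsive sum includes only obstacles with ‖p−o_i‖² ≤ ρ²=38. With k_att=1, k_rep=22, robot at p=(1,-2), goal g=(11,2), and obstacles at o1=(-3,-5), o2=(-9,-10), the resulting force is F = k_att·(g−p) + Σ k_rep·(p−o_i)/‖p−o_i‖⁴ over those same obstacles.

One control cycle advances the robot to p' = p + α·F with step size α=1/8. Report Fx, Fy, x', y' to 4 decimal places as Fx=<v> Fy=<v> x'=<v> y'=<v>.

F_att = 1·(g−p) = 1·(10,4) = (10.0000,4.0000)
o1: d²=25 ≤ ρ²=38; F_rep = 22·(4,3)/25² = (0.1408,0.1056)
o2: d²=164 > ρ²=38 → inactive
F = F_att + ΣF_rep = (10.1408,4.1056)
p' = p + 1/8·F = (2.2676,-1.4868)

Fx=10.1408 Fy=4.1056 x'=2.2676 y'=-1.4868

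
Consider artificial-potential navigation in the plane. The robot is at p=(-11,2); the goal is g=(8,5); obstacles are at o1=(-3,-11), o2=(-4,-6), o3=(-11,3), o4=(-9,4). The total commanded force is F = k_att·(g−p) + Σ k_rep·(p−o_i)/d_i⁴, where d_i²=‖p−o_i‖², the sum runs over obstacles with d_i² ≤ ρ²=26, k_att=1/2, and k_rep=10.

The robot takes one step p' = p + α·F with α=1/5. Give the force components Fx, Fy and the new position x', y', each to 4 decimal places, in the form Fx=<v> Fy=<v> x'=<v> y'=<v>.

Fx=9.1875 Fy=-8.8125 x'=-9.1625 y'=0.2375

F_att = 1/2·(g−p) = 1/2·(19,3) = (9.5000,1.5000)
o1: d²=233 > ρ²=26 → inactive
o2: d²=113 > ρ²=26 → inactive
o3: d²=1 ≤ ρ²=26; F_rep = 10·(0,-1)/1² = (0.0000,-10.0000)
o4: d²=8 ≤ ρ²=26; F_rep = 10·(-2,-2)/8² = (-0.3125,-0.3125)
F = F_att + ΣF_rep = (9.1875,-8.8125)
p' = p + 1/5·F = (-9.1625,0.2375)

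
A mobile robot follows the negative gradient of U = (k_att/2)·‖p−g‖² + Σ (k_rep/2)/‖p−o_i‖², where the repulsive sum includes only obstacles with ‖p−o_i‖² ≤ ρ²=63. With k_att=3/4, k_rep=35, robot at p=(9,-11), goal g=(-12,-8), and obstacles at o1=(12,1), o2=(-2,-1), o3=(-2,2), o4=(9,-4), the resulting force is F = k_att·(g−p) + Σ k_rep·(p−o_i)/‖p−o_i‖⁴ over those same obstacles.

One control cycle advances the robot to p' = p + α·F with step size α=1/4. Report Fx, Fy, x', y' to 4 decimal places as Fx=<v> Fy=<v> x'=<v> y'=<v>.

Fx=-15.7500 Fy=2.1480 x'=5.0625 y'=-10.4630

F_att = 3/4·(g−p) = 3/4·(-21,3) = (-15.7500,2.2500)
o1: d²=153 > ρ²=63 → inactive
o2: d²=221 > ρ²=63 → inactive
o3: d²=290 > ρ²=63 → inactive
o4: d²=49 ≤ ρ²=63; F_rep = 35·(0,-7)/49² = (0.0000,-0.1020)
F = F_att + ΣF_rep = (-15.7500,2.1480)
p' = p + 1/4·F = (5.0625,-10.4630)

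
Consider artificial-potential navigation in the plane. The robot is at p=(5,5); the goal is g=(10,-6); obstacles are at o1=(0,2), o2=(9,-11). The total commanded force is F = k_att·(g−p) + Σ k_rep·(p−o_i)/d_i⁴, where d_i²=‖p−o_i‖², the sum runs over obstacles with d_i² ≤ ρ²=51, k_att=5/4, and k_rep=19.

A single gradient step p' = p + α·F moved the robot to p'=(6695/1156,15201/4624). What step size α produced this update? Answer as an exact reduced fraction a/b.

F_att = 5/4·(g−p) = 5/4·(5,-11) = (6.2500,-13.7500)
o1: d²=34 ≤ ρ²=51; F_rep = 19·(5,3)/34² = (0.0822,0.0493)
o2: d²=272 > ρ²=51 → inactive
F = F_att + ΣF_rep = (6.3322,-13.7007)
Δp = p'−p = (0.7915,-1.7126); α = Δx/Fx = (915/1156) / (1830/289) = 1/8
check: Δy/Fy = (-7919/4624) / (-7919/578) = 1/8 ✓

α = 1/8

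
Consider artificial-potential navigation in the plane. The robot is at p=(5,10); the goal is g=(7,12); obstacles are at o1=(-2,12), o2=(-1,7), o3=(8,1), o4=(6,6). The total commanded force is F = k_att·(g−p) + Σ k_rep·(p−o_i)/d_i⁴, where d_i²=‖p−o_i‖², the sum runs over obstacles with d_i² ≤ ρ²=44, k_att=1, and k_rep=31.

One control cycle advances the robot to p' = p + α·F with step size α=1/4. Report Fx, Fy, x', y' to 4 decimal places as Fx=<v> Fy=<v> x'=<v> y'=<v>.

Fx=1.8927 Fy=2.4291 x'=5.4732 y'=10.6073

F_att = 1·(g−p) = 1·(2,2) = (2.0000,2.0000)
o1: d²=53 > ρ²=44 → inactive
o2: d²=45 > ρ²=44 → inactive
o3: d²=90 > ρ²=44 → inactive
o4: d²=17 ≤ ρ²=44; F_rep = 31·(-1,4)/17² = (-0.1073,0.4291)
F = F_att + ΣF_rep = (1.8927,2.4291)
p' = p + 1/4·F = (5.4732,10.6073)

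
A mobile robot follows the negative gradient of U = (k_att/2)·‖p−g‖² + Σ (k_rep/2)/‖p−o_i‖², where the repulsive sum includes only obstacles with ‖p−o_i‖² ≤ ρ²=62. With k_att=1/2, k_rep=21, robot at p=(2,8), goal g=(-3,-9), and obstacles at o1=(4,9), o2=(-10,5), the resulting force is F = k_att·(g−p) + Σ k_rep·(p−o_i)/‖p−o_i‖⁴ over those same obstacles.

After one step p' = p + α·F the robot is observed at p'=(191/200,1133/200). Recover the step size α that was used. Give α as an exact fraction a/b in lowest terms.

F_att = 1/2·(g−p) = 1/2·(-5,-17) = (-2.5000,-8.5000)
o1: d²=5 ≤ ρ²=62; F_rep = 21·(-2,-1)/5² = (-1.6800,-0.8400)
o2: d²=153 > ρ²=62 → inactive
F = F_att + ΣF_rep = (-4.1800,-9.3400)
Δp = p'−p = (-1.0450,-2.3350); α = Δx/Fx = (-209/200) / (-209/50) = 1/4
check: Δy/Fy = (-467/200) / (-467/50) = 1/4 ✓

α = 1/4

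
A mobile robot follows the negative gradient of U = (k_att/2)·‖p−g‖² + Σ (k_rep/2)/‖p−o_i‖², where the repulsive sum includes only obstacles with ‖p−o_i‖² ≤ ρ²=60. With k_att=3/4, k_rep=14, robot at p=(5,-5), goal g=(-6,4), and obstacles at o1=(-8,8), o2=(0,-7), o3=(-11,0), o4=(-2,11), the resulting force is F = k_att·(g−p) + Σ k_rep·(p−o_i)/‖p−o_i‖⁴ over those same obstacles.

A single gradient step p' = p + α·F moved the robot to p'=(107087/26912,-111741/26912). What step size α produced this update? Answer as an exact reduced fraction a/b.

F_att = 3/4·(g−p) = 3/4·(-11,9) = (-8.2500,6.7500)
o1: d²=338 > ρ²=60 → inactive
o2: d²=29 ≤ ρ²=60; F_rep = 14·(5,2)/29² = (0.0832,0.0333)
o3: d²=281 > ρ²=60 → inactive
o4: d²=305 > ρ²=60 → inactive
F = F_att + ΣF_rep = (-8.1668,6.7833)
Δp = p'−p = (-1.0208,0.8479); α = Δx/Fx = (-27473/26912) / (-27473/3364) = 1/8
check: Δy/Fy = (22819/26912) / (22819/3364) = 1/8 ✓

α = 1/8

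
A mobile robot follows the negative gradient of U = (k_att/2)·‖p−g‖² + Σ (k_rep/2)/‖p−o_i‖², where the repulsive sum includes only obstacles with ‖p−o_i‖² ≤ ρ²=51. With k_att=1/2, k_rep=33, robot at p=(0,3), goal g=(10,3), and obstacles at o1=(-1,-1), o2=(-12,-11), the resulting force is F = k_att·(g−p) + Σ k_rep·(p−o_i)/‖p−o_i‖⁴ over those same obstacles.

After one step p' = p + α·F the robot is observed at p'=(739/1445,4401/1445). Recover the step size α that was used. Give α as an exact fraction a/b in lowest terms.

F_att = 1/2·(g−p) = 1/2·(10,0) = (5.0000,0.0000)
o1: d²=17 ≤ ρ²=51; F_rep = 33·(1,4)/17² = (0.1142,0.4567)
o2: d²=340 > ρ²=51 → inactive
F = F_att + ΣF_rep = (5.1142,0.4567)
Δp = p'−p = (0.5114,0.0457); α = Δx/Fx = (739/1445) / (1478/289) = 1/10
check: Δy/Fy = (66/1445) / (132/289) = 1/10 ✓

α = 1/10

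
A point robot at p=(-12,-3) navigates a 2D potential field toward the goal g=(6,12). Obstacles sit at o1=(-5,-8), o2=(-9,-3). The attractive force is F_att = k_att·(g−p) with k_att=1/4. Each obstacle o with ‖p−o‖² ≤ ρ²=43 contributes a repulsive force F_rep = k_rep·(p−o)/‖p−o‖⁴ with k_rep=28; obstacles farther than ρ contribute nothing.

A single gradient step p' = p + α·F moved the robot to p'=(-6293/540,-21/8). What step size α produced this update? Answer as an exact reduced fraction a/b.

F_att = 1/4·(g−p) = 1/4·(18,15) = (4.5000,3.7500)
o1: d²=74 > ρ²=43 → inactive
o2: d²=9 ≤ ρ²=43; F_rep = 28·(-3,0)/9² = (-1.0370,0.0000)
F = F_att + ΣF_rep = (3.4630,3.7500)
Δp = p'−p = (0.3463,0.3750); α = Δx/Fx = (187/540) / (187/54) = 1/10
check: Δy/Fy = (3/8) / (15/4) = 1/10 ✓

α = 1/10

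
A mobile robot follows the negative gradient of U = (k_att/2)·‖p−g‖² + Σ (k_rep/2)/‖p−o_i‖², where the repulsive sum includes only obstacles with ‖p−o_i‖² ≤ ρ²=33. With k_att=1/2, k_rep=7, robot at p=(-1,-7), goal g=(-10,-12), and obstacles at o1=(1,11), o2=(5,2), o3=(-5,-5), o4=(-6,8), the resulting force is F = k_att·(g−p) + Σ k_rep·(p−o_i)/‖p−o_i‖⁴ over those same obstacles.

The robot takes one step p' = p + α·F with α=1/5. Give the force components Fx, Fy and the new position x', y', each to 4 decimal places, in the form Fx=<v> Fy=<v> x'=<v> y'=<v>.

F_att = 1/2·(g−p) = 1/2·(-9,-5) = (-4.5000,-2.5000)
o1: d²=328 > ρ²=33 → inactive
o2: d²=117 > ρ²=33 → inactive
o3: d²=20 ≤ ρ²=33; F_rep = 7·(4,-2)/20² = (0.0700,-0.0350)
o4: d²=250 > ρ²=33 → inactive
F = F_att + ΣF_rep = (-4.4300,-2.5350)
p' = p + 1/5·F = (-1.8860,-7.5070)

Fx=-4.4300 Fy=-2.5350 x'=-1.8860 y'=-7.5070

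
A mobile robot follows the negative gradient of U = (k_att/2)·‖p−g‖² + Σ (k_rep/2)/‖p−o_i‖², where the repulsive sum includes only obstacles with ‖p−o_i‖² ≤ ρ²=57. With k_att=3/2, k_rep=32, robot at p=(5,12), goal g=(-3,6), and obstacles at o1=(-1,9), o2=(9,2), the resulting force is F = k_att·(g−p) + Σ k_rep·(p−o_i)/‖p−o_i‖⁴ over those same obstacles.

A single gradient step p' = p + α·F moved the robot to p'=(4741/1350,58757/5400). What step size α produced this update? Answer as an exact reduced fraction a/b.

F_att = 3/2·(g−p) = 3/2·(-8,-6) = (-12.0000,-9.0000)
o1: d²=45 ≤ ρ²=57; F_rep = 32·(6,3)/45² = (0.0948,0.0474)
o2: d²=116 > ρ²=57 → inactive
F = F_att + ΣF_rep = (-11.9052,-8.9526)
Δp = p'−p = (-1.4881,-1.1191); α = Δx/Fx = (-2009/1350) / (-8036/675) = 1/8
check: Δy/Fy = (-6043/5400) / (-6043/675) = 1/8 ✓

α = 1/8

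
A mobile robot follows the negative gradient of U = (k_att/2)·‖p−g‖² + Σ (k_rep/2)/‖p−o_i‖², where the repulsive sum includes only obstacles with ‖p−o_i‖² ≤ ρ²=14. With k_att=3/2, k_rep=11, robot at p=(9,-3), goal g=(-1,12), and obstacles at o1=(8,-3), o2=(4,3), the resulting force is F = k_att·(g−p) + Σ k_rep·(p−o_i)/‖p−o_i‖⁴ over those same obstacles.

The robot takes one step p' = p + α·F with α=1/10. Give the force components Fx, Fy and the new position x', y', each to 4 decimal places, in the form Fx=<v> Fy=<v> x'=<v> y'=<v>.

Fx=-4.0000 Fy=22.5000 x'=8.6000 y'=-0.7500

F_att = 3/2·(g−p) = 3/2·(-10,15) = (-15.0000,22.5000)
o1: d²=1 ≤ ρ²=14; F_rep = 11·(1,0)/1² = (11.0000,0.0000)
o2: d²=61 > ρ²=14 → inactive
F = F_att + ΣF_rep = (-4.0000,22.5000)
p' = p + 1/10·F = (8.6000,-0.7500)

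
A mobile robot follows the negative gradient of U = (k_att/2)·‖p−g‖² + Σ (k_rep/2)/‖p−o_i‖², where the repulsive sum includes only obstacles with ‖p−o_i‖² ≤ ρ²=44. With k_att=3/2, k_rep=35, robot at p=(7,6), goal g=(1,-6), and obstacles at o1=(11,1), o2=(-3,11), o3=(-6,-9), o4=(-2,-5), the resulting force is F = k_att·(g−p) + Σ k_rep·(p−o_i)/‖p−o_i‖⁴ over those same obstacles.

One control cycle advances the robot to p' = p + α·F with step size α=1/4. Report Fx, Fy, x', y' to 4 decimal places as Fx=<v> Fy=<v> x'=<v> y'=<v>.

Fx=-9.0833 Fy=-17.8959 x'=4.7292 y'=1.5260

F_att = 3/2·(g−p) = 3/2·(-6,-12) = (-9.0000,-18.0000)
o1: d²=41 ≤ ρ²=44; F_rep = 35·(-4,5)/41² = (-0.0833,0.1041)
o2: d²=125 > ρ²=44 → inactive
o3: d²=394 > ρ²=44 → inactive
o4: d²=202 > ρ²=44 → inactive
F = F_att + ΣF_rep = (-9.0833,-17.8959)
p' = p + 1/4·F = (4.7292,1.5260)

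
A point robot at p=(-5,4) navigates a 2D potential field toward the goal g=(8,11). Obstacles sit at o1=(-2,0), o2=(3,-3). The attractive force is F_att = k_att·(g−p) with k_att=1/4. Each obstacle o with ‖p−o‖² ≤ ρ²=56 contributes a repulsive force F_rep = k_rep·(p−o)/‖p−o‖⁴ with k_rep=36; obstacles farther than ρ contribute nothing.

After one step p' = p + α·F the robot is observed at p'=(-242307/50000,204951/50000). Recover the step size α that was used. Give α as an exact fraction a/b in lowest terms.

F_att = 1/4·(g−p) = 1/4·(13,7) = (3.2500,1.7500)
o1: d²=25 ≤ ρ²=56; F_rep = 36·(-3,4)/25² = (-0.1728,0.2304)
o2: d²=113 > ρ²=56 → inactive
F = F_att + ΣF_rep = (3.0772,1.9804)
Δp = p'−p = (0.1539,0.0990); α = Δx/Fx = (7693/50000) / (7693/2500) = 1/20
check: Δy/Fy = (4951/50000) / (4951/2500) = 1/20 ✓

α = 1/20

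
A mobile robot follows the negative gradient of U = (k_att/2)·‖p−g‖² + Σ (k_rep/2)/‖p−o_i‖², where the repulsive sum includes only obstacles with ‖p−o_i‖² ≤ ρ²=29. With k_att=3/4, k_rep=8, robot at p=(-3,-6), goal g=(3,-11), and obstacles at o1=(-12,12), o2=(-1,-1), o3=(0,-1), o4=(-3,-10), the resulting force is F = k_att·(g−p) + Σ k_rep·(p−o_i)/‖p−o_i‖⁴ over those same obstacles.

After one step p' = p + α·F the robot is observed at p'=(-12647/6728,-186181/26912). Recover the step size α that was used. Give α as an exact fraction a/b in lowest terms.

α = 1/4

F_att = 3/4·(g−p) = 3/4·(6,-5) = (4.5000,-3.7500)
o1: d²=405 > ρ²=29 → inactive
o2: d²=29 ≤ ρ²=29; F_rep = 8·(-2,-5)/29² = (-0.0190,-0.0476)
o3: d²=34 > ρ²=29 → inactive
o4: d²=16 ≤ ρ²=29; F_rep = 8·(0,4)/16² = (0.0000,0.1250)
F = F_att + ΣF_rep = (4.4810,-3.6726)
Δp = p'−p = (1.1202,-0.9181); α = Δx/Fx = (7537/6728) / (7537/1682) = 1/4
check: Δy/Fy = (-24709/26912) / (-24709/6728) = 1/4 ✓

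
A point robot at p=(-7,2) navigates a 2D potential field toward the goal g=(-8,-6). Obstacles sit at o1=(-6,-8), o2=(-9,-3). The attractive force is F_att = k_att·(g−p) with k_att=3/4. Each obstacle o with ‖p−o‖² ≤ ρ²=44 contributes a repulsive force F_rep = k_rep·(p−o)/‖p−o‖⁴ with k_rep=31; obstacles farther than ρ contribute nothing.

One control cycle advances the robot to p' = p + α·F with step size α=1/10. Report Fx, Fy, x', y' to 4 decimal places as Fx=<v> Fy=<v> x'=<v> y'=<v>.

Fx=-0.6763 Fy=-5.8157 x'=-7.0676 y'=1.4184

F_att = 3/4·(g−p) = 3/4·(-1,-8) = (-0.7500,-6.0000)
o1: d²=101 > ρ²=44 → inactive
o2: d²=29 ≤ ρ²=44; F_rep = 31·(2,5)/29² = (0.0737,0.1843)
F = F_att + ΣF_rep = (-0.6763,-5.8157)
p' = p + 1/10·F = (-7.0676,1.4184)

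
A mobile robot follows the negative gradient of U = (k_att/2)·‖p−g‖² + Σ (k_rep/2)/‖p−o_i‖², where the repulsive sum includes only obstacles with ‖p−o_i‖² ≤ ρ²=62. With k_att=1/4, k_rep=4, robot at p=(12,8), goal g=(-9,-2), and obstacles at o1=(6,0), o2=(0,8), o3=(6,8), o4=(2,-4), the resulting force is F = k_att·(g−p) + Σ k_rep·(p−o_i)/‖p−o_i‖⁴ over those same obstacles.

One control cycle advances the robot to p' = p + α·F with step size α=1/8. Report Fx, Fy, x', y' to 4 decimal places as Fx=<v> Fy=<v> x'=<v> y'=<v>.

F_att = 1/4·(g−p) = 1/4·(-21,-10) = (-5.2500,-2.5000)
o1: d²=100 > ρ²=62 → inactive
o2: d²=144 > ρ²=62 → inactive
o3: d²=36 ≤ ρ²=62; F_rep = 4·(6,0)/36² = (0.0185,0.0000)
o4: d²=244 > ρ²=62 → inactive
F = F_att + ΣF_rep = (-5.2315,-2.5000)
p' = p + 1/8·F = (11.3461,7.6875)

Fx=-5.2315 Fy=-2.5000 x'=11.3461 y'=7.6875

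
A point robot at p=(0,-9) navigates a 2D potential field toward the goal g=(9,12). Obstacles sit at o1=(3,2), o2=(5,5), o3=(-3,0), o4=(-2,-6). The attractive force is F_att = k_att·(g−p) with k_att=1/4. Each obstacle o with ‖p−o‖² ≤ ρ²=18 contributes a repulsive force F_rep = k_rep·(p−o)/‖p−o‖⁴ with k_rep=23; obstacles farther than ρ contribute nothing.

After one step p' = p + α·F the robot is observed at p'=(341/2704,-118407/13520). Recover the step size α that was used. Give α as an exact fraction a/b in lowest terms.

α = 1/20

F_att = 1/4·(g−p) = 1/4·(9,21) = (2.2500,5.2500)
o1: d²=130 > ρ²=18 → inactive
o2: d²=221 > ρ²=18 → inactive
o3: d²=90 > ρ²=18 → inactive
o4: d²=13 ≤ ρ²=18; F_rep = 23·(2,-3)/13² = (0.2722,-0.4083)
F = F_att + ΣF_rep = (2.5222,4.8417)
Δp = p'−p = (0.1261,0.2421); α = Δx/Fx = (341/2704) / (1705/676) = 1/20
check: Δy/Fy = (3273/13520) / (3273/676) = 1/20 ✓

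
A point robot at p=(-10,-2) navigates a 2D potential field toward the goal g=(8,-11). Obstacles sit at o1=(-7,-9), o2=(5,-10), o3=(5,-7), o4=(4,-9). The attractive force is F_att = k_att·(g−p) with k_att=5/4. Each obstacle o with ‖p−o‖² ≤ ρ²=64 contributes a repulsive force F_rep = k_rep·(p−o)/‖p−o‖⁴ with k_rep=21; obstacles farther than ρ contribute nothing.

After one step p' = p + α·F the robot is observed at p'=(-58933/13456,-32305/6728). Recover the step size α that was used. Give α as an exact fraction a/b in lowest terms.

F_att = 5/4·(g−p) = 5/4·(18,-9) = (22.5000,-11.2500)
o1: d²=58 ≤ ρ²=64; F_rep = 21·(-3,7)/58² = (-0.0187,0.0437)
o2: d²=289 > ρ²=64 → inactive
o3: d²=250 > ρ²=64 → inactive
o4: d²=245 > ρ²=64 → inactive
F = F_att + ΣF_rep = (22.4813,-11.2063)
Δp = p'−p = (5.6203,-2.8016); α = Δx/Fx = (75627/13456) / (75627/3364) = 1/4
check: Δy/Fy = (-18849/6728) / (-18849/1682) = 1/4 ✓

α = 1/4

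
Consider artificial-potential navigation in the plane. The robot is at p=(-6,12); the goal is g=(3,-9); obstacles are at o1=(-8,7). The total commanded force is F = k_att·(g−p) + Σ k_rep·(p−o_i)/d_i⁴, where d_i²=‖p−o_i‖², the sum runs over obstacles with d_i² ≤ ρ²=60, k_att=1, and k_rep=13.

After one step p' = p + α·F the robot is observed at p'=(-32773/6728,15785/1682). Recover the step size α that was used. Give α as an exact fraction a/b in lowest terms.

α = 1/8

F_att = 1·(g−p) = 1·(9,-21) = (9.0000,-21.0000)
o1: d²=29 ≤ ρ²=60; F_rep = 13·(2,5)/29² = (0.0309,0.0773)
F = F_att + ΣF_rep = (9.0309,-20.9227)
Δp = p'−p = (1.1289,-2.6153); α = Δx/Fx = (7595/6728) / (7595/841) = 1/8
check: Δy/Fy = (-4399/1682) / (-17596/841) = 1/8 ✓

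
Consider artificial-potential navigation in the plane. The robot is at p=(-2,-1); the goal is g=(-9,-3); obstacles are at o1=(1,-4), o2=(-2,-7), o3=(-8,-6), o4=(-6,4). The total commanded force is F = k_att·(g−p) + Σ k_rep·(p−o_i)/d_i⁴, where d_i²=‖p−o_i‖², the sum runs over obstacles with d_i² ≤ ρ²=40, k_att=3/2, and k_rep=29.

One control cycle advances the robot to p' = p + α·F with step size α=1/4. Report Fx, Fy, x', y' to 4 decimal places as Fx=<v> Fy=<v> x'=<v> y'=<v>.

Fx=-10.7685 Fy=-2.5972 x'=-4.6921 y'=-1.6493

F_att = 3/2·(g−p) = 3/2·(-7,-2) = (-10.5000,-3.0000)
o1: d²=18 ≤ ρ²=40; F_rep = 29·(-3,3)/18² = (-0.2685,0.2685)
o2: d²=36 ≤ ρ²=40; F_rep = 29·(0,6)/36² = (0.0000,0.1343)
o3: d²=61 > ρ²=40 → inactive
o4: d²=41 > ρ²=40 → inactive
F = F_att + ΣF_rep = (-10.7685,-2.5972)
p' = p + 1/4·F = (-4.6921,-1.6493)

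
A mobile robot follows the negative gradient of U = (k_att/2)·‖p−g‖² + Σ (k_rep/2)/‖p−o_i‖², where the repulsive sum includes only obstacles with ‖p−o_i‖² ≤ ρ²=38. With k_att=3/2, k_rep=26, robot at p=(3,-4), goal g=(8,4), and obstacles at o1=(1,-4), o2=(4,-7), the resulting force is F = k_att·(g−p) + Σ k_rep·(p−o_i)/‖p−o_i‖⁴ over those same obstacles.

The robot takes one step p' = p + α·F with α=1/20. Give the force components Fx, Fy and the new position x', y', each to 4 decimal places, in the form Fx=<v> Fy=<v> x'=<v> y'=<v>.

F_att = 3/2·(g−p) = 3/2·(5,8) = (7.5000,12.0000)
o1: d²=4 ≤ ρ²=38; F_rep = 26·(2,0)/4² = (3.2500,0.0000)
o2: d²=10 ≤ ρ²=38; F_rep = 26·(-1,3)/10² = (-0.2600,0.7800)
F = F_att + ΣF_rep = (10.4900,12.7800)
p' = p + 1/20·F = (3.5245,-3.3610)

Fx=10.4900 Fy=12.7800 x'=3.5245 y'=-3.3610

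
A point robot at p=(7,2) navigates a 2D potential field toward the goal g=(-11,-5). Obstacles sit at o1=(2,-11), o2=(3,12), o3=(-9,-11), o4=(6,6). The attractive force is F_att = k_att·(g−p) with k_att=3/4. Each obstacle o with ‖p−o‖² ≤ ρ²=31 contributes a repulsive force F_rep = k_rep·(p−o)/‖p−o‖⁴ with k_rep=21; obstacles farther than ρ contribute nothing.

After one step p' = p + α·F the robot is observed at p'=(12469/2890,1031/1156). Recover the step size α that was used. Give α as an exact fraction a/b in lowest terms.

α = 1/5

F_att = 3/4·(g−p) = 3/4·(-18,-7) = (-13.5000,-5.2500)
o1: d²=194 > ρ²=31 → inactive
o2: d²=116 > ρ²=31 → inactive
o3: d²=425 > ρ²=31 → inactive
o4: d²=17 ≤ ρ²=31; F_rep = 21·(1,-4)/17² = (0.0727,-0.2907)
F = F_att + ΣF_rep = (-13.4273,-5.5407)
Δp = p'−p = (-2.6855,-1.1081); α = Δx/Fx = (-7761/2890) / (-7761/578) = 1/5
check: Δy/Fy = (-1281/1156) / (-6405/1156) = 1/5 ✓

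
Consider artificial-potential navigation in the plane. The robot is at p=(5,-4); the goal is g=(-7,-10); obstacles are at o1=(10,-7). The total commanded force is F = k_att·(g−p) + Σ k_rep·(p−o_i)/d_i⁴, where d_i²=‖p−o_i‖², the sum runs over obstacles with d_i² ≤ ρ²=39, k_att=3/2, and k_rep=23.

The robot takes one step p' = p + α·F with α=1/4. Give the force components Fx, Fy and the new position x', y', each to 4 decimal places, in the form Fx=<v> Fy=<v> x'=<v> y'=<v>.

F_att = 3/2·(g−p) = 3/2·(-12,-6) = (-18.0000,-9.0000)
o1: d²=34 ≤ ρ²=39; F_rep = 23·(-5,3)/34² = (-0.0995,0.0597)
F = F_att + ΣF_rep = (-18.0995,-8.9403)
p' = p + 1/4·F = (0.4751,-6.2351)

Fx=-18.0995 Fy=-8.9403 x'=0.4751 y'=-6.2351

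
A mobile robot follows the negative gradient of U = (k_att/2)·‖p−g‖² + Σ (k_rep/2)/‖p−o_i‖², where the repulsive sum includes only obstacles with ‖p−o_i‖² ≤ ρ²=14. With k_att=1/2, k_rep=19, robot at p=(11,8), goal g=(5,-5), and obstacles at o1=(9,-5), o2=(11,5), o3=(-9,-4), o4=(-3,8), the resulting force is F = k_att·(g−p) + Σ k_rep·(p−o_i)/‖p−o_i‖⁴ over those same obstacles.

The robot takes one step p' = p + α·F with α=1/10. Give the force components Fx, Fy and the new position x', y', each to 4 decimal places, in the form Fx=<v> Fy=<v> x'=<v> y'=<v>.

Fx=-3.0000 Fy=-5.7963 x'=10.7000 y'=7.4204

F_att = 1/2·(g−p) = 1/2·(-6,-13) = (-3.0000,-6.5000)
o1: d²=173 > ρ²=14 → inactive
o2: d²=9 ≤ ρ²=14; F_rep = 19·(0,3)/9² = (0.0000,0.7037)
o3: d²=544 > ρ²=14 → inactive
o4: d²=196 > ρ²=14 → inactive
F = F_att + ΣF_rep = (-3.0000,-5.7963)
p' = p + 1/10·F = (10.7000,7.4204)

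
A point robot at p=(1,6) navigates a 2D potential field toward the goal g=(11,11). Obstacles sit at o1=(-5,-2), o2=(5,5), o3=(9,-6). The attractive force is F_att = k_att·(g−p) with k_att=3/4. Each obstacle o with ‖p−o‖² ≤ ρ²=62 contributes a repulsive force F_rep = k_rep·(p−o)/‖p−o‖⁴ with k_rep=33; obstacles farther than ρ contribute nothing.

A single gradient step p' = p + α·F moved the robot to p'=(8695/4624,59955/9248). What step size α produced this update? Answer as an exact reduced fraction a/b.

F_att = 3/4·(g−p) = 3/4·(10,5) = (7.5000,3.7500)
o1: d²=100 > ρ²=62 → inactive
o2: d²=17 ≤ ρ²=62; F_rep = 33·(-4,1)/17² = (-0.4567,0.1142)
o3: d²=208 > ρ²=62 → inactive
F = F_att + ΣF_rep = (7.0433,3.8642)
Δp = p'−p = (0.8804,0.4830); α = Δx/Fx = (4071/4624) / (4071/578) = 1/8
check: Δy/Fy = (4467/9248) / (4467/1156) = 1/8 ✓

α = 1/8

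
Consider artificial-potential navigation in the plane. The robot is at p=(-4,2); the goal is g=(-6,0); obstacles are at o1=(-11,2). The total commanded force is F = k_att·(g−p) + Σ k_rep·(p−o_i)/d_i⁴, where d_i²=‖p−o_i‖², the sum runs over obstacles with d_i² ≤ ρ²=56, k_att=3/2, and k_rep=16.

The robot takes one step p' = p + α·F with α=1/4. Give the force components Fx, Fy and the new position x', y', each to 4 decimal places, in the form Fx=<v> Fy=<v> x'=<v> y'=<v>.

Fx=-2.9534 Fy=-3.0000 x'=-4.7383 y'=1.2500

F_att = 3/2·(g−p) = 3/2·(-2,-2) = (-3.0000,-3.0000)
o1: d²=49 ≤ ρ²=56; F_rep = 16·(7,0)/49² = (0.0466,0.0000)
F = F_att + ΣF_rep = (-2.9534,-3.0000)
p' = p + 1/4·F = (-4.7383,1.2500)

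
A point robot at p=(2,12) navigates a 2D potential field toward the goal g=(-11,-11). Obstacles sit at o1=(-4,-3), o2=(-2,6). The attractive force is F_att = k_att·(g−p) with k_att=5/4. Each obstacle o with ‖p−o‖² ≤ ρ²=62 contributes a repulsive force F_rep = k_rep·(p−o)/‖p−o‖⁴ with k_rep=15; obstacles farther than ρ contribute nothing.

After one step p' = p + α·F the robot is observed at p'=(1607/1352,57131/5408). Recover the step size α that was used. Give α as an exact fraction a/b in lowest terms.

α = 1/20

F_att = 5/4·(g−p) = 5/4·(-13,-23) = (-16.2500,-28.7500)
o1: d²=261 > ρ²=62 → inactive
o2: d²=52 ≤ ρ²=62; F_rep = 15·(4,6)/52² = (0.0222,0.0333)
F = F_att + ΣF_rep = (-16.2278,-28.7167)
Δp = p'−p = (-0.8114,-1.4358); α = Δx/Fx = (-1097/1352) / (-5485/338) = 1/20
check: Δy/Fy = (-7765/5408) / (-38825/1352) = 1/20 ✓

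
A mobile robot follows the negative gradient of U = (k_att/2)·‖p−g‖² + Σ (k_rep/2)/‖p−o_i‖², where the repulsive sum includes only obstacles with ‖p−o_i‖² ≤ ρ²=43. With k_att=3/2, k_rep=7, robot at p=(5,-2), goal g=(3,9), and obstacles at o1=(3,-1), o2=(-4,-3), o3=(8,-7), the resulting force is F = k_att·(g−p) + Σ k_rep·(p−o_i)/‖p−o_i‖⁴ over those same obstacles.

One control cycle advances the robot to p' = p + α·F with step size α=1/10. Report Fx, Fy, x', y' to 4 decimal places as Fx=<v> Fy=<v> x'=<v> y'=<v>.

F_att = 3/2·(g−p) = 3/2·(-2,11) = (-3.0000,16.5000)
o1: d²=5 ≤ ρ²=43; F_rep = 7·(2,-1)/5² = (0.5600,-0.2800)
o2: d²=82 > ρ²=43 → inactive
o3: d²=34 ≤ ρ²=43; F_rep = 7·(-3,5)/34² = (-0.0182,0.0303)
F = F_att + ΣF_rep = (-2.4582,16.2503)
p' = p + 1/10·F = (4.7542,-0.3750)

Fx=-2.4582 Fy=16.2503 x'=4.7542 y'=-0.3750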